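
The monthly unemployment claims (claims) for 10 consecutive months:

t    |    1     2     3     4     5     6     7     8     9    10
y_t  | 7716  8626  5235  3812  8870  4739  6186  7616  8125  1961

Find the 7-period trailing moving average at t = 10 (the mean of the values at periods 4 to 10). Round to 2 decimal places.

5901.29

Sum of periods 4–10: 3812 + 8870 + 4739 + 6186 + 7616 + 8125 + 1961 = 41309
Divide by 7: 41309 / 7 = 5901.29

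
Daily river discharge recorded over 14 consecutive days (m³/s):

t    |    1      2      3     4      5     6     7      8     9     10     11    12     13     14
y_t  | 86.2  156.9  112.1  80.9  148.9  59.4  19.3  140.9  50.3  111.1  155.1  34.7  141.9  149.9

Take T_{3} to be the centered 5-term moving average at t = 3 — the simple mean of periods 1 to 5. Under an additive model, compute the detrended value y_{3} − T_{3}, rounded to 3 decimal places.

-4.900

Trend T_3 = (86.2 + 156.9 + 112.1 + 80.9 + 148.9) / 5 = 585.0/5 = 117.00000
Detrended value: 112.1 − 117.00000 = -4.900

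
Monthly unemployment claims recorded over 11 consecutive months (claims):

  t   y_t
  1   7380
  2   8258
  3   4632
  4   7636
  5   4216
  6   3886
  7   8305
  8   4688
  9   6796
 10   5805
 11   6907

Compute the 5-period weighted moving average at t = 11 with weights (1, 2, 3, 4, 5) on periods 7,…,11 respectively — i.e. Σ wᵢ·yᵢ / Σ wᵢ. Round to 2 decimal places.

6388.27

Weighted sum: 1·8305 + 2·4688 + 3·6796 + 4·5805 + 5·6907 = 8305 + 9376 + 20388 + 23220 + 34535 = 95824
Weight total: 1 + 2 + 3 + 4 + 5 = 15
WMA = 95824 / 15 = 6388.27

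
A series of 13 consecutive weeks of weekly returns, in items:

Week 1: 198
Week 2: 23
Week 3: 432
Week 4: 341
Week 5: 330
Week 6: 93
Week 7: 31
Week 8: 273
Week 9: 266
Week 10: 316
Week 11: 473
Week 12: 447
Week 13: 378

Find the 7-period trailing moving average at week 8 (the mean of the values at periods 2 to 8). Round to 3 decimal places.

Sum of periods 2–8: 23 + 432 + 341 + 330 + 93 + 31 + 273 = 1523
Divide by 7: 1523 / 7 = 217.571

217.571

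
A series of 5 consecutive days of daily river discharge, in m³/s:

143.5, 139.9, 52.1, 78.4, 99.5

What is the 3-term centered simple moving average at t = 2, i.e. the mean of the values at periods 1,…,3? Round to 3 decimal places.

111.833

Sum of periods 1–3: 143.5 + 139.9 + 52.1 = 335.5
Divide by 3: 335.5 / 3 = 111.833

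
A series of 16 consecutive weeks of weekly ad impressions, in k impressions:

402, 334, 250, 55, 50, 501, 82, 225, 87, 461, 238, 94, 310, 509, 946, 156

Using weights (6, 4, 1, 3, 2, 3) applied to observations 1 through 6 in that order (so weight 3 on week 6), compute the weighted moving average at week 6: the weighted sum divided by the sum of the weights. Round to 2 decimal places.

Weighted sum: 6·402 + 4·334 + 1·250 + 3·55 + 2·50 + 3·501 = 2412 + 1336 + 250 + 165 + 100 + 1503 = 5766
Weight total: 6 + 4 + 1 + 3 + 2 + 3 = 19
WMA = 5766 / 19 = 303.47

303.47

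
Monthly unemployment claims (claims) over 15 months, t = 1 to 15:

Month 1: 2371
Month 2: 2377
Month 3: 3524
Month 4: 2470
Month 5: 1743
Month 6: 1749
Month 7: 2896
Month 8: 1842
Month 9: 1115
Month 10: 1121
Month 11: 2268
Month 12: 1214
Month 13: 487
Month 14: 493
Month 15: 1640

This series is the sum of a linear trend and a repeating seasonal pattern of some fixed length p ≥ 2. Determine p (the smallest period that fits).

First differences y_{t+1} − y_t: 6, 1147, -1054, -727, 6, 1147, -1054, -727, 6, 1147, …
The difference pattern repeats every 4 terms and not for any smaller step, so p = 4.

4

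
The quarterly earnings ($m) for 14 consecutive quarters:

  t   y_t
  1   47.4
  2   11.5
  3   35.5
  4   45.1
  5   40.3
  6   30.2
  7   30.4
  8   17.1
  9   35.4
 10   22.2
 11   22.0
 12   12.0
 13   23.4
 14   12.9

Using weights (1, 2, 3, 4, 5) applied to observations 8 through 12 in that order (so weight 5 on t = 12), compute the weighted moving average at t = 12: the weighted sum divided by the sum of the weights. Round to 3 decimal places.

20.167

Weighted sum: 1·17.1 + 2·35.4 + 3·22.2 + 4·22.0 + 5·12.0 = 17.1 + 70.8 + 66.6 + 88.0 + 60.0 = 302.5
Weight total: 1 + 2 + 3 + 4 + 5 = 15
WMA = 302.5 / 15 = 20.167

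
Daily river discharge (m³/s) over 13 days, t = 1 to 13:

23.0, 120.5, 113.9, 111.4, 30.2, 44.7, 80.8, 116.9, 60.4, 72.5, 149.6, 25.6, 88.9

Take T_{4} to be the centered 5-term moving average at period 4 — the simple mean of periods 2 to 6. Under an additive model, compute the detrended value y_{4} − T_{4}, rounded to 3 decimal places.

Trend T_4 = (120.5 + 113.9 + 111.4 + 30.2 + 44.7) / 5 = 420.7/5 = 84.14000
Detrended value: 111.4 − 84.14000 = 27.260

27.260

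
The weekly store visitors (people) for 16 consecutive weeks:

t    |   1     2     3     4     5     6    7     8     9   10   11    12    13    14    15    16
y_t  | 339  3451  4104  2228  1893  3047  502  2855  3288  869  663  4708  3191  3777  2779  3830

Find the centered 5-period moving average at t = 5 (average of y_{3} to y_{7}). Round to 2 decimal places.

2354.80

Sum of periods 3–7: 4104 + 2228 + 1893 + 3047 + 502 = 11774
Divide by 5: 11774 / 5 = 2354.80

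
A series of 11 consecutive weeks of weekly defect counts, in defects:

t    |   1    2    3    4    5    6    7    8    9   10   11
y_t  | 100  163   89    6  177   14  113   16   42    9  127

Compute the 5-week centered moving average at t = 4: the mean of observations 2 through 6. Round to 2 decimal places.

89.80

Sum of periods 2–6: 163 + 89 + 6 + 177 + 14 = 449
Divide by 5: 449 / 5 = 89.80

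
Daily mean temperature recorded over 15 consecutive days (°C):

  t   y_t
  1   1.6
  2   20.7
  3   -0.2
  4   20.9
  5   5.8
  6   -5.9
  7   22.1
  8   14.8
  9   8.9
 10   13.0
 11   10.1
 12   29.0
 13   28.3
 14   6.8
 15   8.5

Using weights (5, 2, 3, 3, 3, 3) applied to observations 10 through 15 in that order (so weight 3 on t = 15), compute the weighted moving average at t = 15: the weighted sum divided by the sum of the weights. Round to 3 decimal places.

15.947

Weighted sum: 5·13.0 + 2·10.1 + 3·29.0 + 3·28.3 + 3·6.8 + 3·8.5 = 65.0 + 20.2 + 87.0 + 84.9 + 20.4 + 25.5 = 303.0
Weight total: 5 + 2 + 3 + 3 + 3 + 3 = 19
WMA = 303.0 / 19 = 15.947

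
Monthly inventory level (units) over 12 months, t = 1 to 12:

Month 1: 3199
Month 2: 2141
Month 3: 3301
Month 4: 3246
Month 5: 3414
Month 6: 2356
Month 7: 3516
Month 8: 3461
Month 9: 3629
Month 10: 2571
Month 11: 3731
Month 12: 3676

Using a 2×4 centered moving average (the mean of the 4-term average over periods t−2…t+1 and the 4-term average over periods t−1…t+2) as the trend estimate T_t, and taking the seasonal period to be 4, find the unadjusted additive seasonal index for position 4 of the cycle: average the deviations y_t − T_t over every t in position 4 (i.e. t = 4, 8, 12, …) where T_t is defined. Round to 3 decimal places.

193.625

Season position 4 occurs at t = 4, 8 (where T_t is defined).
t=4: T_4 = 3052.37500; y_4 − T_4 = 3246 − 3052.37500 = 193.62500
t=8: T_8 = 3267.37500; y_8 − T_8 = 3461 − 3267.37500 = 193.62500
Mean deviation: (193.62500 + 193.62500) / 2 = 193.625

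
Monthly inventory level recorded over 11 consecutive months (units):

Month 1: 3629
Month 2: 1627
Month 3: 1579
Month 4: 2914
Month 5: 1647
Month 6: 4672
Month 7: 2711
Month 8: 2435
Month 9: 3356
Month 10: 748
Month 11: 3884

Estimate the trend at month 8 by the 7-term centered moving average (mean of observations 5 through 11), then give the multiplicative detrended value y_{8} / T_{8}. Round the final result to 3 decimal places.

0.876

Trend T_8 = (1647 + 4672 + 2711 + 2435 + 3356 + 748 + 3884) / 7 = 19453/7 = 2779.00000
Ratio to trend: 2435 / 2779.00000 = 0.876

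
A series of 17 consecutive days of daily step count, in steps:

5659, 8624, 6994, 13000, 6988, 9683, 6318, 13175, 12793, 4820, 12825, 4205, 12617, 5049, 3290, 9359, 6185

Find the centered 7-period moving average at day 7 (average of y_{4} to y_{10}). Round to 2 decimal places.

9539.57

Sum of periods 4–10: 13000 + 6988 + 9683 + 6318 + 13175 + 12793 + 4820 = 66777
Divide by 7: 66777 / 7 = 9539.57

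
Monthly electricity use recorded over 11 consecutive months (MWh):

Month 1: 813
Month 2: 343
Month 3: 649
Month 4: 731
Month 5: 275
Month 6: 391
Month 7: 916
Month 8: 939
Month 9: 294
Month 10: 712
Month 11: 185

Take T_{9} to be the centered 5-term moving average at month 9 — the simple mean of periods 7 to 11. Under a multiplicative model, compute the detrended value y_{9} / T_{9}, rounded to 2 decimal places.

Trend T_9 = (916 + 939 + 294 + 712 + 185) / 5 = 3046/5 = 609.2000
Ratio to trend: 294 / 609.2000 = 0.48

0.48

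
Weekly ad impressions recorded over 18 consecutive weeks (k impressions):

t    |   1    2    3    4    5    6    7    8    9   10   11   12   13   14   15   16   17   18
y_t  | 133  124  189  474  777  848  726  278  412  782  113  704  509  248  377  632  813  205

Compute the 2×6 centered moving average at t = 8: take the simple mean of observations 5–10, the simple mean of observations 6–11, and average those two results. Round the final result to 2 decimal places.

Sum over 5–10: 777 + 848 + 726 + 278 + 412 + 782 = 3823
Sum over 6–11: 848 + 726 + 278 + 412 + 782 + 113 = 3159
CMA at t=8 = (3823 + 3159) / (2·6) = 6982 / 12 = 581.83

581.83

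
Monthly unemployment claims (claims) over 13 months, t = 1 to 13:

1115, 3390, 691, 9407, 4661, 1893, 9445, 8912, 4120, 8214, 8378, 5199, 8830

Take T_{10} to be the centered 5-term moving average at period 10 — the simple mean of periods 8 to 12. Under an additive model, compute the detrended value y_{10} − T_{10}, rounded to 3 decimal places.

1249.400

Trend T_10 = (8912 + 4120 + 8214 + 8378 + 5199) / 5 = 34823/5 = 6964.60000
Detrended value: 8214 − 6964.60000 = 1249.400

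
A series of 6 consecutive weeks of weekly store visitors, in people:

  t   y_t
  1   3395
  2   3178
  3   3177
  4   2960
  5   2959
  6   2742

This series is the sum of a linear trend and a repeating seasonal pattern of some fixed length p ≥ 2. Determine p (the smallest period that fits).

2

First differences y_{t+1} − y_t: -217, -1, -217, -1, -217, …
The difference pattern repeats every 2 terms and not for any smaller step, so p = 2.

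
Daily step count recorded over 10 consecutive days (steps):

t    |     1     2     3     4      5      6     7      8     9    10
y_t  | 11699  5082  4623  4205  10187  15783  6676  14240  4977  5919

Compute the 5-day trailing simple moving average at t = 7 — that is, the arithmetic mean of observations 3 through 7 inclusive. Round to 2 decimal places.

8294.80

Sum of periods 3–7: 4623 + 4205 + 10187 + 15783 + 6676 = 41474
Divide by 5: 41474 / 5 = 8294.80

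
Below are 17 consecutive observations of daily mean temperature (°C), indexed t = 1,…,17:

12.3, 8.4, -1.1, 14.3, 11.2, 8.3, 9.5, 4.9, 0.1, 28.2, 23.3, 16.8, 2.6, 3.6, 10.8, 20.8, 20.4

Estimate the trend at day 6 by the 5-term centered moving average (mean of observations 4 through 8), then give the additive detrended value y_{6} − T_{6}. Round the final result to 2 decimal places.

-1.34

Trend T_6 = (14.3 + 11.2 + 8.3 + 9.5 + 4.9) / 5 = 48.2/5 = 9.6400
Detrended value: 8.3 − 9.6400 = -1.34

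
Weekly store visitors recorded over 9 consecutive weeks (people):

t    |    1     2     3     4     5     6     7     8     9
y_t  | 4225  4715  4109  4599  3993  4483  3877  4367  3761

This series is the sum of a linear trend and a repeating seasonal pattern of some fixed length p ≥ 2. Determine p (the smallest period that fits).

2

First differences y_{t+1} − y_t: 490, -606, 490, -606, 490, -606, …
The difference pattern repeats every 2 terms and not for any smaller step, so p = 2.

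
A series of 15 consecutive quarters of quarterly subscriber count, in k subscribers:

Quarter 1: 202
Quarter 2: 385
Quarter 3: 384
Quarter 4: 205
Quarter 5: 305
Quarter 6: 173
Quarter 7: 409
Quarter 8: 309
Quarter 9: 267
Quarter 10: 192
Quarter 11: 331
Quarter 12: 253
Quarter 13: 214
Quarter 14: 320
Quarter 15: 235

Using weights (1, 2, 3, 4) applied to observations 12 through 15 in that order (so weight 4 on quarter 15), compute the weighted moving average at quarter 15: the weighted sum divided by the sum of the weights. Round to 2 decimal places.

258.10

Weighted sum: 1·253 + 2·214 + 3·320 + 4·235 = 253 + 428 + 960 + 940 = 2581
Weight total: 1 + 2 + 3 + 4 = 10
WMA = 2581 / 10 = 258.10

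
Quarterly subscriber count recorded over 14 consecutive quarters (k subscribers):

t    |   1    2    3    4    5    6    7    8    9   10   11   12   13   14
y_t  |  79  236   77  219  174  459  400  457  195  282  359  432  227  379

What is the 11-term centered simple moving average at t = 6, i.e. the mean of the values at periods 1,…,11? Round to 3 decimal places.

Sum of periods 1–11: 79 + 236 + 77 + 219 + 174 + 459 + 400 + 457 + 195 + 282 + 359 = 2937
Divide by 11: 2937 / 11 = 267.000

267.000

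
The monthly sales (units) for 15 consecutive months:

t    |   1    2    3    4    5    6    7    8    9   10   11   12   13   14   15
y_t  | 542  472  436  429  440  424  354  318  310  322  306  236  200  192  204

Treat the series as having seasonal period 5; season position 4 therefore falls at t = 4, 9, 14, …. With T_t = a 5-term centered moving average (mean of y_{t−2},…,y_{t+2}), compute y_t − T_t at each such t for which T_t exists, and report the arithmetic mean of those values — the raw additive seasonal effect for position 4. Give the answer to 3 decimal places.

-11.600

Season position 4 occurs at t = 4, 9 (where T_t is defined).
t=4: T_4 = 440.20000; y_4 − T_4 = 429 − 440.20000 = -11.20000
t=9: T_9 = 322.00000; y_9 − T_9 = 310 − 322.00000 = -12.00000
Mean deviation: (-11.20000 + -12.00000) / 2 = -11.600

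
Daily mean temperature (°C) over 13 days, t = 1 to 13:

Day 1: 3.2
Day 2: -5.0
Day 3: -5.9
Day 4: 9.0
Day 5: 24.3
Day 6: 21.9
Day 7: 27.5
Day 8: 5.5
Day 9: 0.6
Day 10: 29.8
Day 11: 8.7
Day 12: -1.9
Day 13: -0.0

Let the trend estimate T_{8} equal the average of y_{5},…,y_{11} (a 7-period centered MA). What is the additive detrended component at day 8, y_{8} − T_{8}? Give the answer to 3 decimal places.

Trend T_8 = (24.3 + 21.9 + 27.5 + 5.5 + 0.6 + 29.8 + 8.7) / 7 = 118.3/7 = 16.90000
Detrended value: 5.5 − 16.90000 = -11.400

-11.400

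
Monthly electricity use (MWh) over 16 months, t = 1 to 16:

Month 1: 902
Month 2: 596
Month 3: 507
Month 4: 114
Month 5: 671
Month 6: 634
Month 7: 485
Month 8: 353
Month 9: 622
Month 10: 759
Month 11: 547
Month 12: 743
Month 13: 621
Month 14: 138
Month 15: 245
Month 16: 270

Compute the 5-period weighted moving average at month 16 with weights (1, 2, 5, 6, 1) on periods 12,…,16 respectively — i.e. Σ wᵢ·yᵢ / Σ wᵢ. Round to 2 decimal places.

Weighted sum: 1·743 + 2·621 + 5·138 + 6·245 + 1·270 = 743 + 1242 + 690 + 1470 + 270 = 4415
Weight total: 1 + 2 + 5 + 6 + 1 = 15
WMA = 4415 / 15 = 294.33

294.33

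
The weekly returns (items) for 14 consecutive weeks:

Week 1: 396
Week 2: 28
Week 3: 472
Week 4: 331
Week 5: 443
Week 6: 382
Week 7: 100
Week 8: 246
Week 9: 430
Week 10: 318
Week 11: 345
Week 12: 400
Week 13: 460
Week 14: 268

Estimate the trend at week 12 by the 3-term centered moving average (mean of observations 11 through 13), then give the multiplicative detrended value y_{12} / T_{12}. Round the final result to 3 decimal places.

Trend T_12 = (345 + 400 + 460) / 3 = 1205/3 = 401.66667
Ratio to trend: 400 / 401.66667 = 0.996

0.996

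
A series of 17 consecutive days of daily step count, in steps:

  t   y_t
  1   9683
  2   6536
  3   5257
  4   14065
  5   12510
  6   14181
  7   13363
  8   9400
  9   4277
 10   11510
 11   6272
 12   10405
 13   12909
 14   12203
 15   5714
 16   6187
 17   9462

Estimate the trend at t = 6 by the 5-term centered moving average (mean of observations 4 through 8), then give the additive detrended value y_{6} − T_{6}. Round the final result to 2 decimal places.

Trend T_6 = (14065 + 12510 + 14181 + 13363 + 9400) / 5 = 63519/5 = 12703.8000
Detrended value: 14181 − 12703.8000 = 1477.20

1477.20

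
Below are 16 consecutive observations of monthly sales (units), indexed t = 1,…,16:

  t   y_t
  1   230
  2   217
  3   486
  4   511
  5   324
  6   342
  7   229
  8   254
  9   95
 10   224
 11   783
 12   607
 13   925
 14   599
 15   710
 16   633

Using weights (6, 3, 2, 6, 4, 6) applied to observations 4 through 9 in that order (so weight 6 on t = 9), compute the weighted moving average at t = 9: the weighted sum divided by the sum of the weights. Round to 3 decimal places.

284.519

Weighted sum: 6·511 + 3·324 + 2·342 + 6·229 + 4·254 + 6·95 = 3066 + 972 + 684 + 1374 + 1016 + 570 = 7682
Weight total: 6 + 3 + 2 + 6 + 4 + 6 = 27
WMA = 7682 / 27 = 284.519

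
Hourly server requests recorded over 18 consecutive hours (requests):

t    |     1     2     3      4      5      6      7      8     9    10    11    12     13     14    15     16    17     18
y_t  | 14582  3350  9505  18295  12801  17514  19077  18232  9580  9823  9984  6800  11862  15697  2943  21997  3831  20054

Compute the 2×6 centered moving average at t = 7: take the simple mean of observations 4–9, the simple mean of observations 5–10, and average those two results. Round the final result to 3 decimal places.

15210.500

Sum over 4–9: 18295 + 12801 + 17514 + 19077 + 18232 + 9580 = 95499
Sum over 5–10: 12801 + 17514 + 19077 + 18232 + 9580 + 9823 = 87027
CMA at t=7 = (95499 + 87027) / (2·6) = 182526 / 12 = 15210.500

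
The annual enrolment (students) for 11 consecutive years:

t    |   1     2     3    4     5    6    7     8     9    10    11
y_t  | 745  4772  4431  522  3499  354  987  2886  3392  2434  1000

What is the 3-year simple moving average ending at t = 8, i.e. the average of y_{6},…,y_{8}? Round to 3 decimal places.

Sum of periods 6–8: 354 + 987 + 2886 = 4227
Divide by 3: 4227 / 3 = 1409.000

1409.000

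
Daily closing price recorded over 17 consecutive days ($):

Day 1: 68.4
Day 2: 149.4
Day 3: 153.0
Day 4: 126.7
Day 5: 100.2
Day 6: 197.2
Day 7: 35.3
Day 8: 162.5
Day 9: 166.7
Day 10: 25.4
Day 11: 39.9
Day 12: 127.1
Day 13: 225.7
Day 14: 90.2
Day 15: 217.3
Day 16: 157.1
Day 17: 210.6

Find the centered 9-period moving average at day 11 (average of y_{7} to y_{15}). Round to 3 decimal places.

121.122

Sum of periods 7–15: 35.3 + 162.5 + 166.7 + 25.4 + 39.9 + 127.1 + 225.7 + 90.2 + 217.3 = 1090.1
Divide by 9: 1090.1 / 9 = 121.122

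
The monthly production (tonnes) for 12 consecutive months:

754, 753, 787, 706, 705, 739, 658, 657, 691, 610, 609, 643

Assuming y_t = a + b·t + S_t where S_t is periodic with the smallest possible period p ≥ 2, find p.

3

First differences y_{t+1} − y_t: -1, 34, -81, -1, 34, -81, -1, 34, …
The difference pattern repeats every 3 terms and not for any smaller step, so p = 3.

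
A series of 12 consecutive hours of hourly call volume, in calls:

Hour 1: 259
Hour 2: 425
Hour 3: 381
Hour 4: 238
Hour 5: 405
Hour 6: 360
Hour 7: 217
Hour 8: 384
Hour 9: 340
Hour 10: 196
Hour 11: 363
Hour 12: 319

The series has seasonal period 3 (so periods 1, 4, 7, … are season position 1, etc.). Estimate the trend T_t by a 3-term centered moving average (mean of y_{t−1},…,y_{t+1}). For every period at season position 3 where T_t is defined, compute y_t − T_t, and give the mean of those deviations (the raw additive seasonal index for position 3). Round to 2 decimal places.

33.00

Season position 3 occurs at t = 3, 6, 9 (where T_t is defined).
t=3: T_3 = 348.0000; y_3 − T_3 = 381 − 348.0000 = 33.0000
t=6: T_6 = 327.3333; y_6 − T_6 = 360 − 327.3333 = 32.6667
t=9: T_9 = 306.6667; y_9 − T_9 = 340 − 306.6667 = 33.3333
Mean deviation: (33.0000 + 32.6667 + 33.3333) / 3 = 33.00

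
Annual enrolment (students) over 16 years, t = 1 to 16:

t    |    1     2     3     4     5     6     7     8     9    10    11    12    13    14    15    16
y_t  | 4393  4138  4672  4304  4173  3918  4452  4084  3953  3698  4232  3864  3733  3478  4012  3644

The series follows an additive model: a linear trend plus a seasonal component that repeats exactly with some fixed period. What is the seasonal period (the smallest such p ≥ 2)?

First differences y_{t+1} − y_t: -255, 534, -368, -131, -255, 534, -368, -131, -255, 534, …
The difference pattern repeats every 4 terms and not for any smaller step, so p = 4.

4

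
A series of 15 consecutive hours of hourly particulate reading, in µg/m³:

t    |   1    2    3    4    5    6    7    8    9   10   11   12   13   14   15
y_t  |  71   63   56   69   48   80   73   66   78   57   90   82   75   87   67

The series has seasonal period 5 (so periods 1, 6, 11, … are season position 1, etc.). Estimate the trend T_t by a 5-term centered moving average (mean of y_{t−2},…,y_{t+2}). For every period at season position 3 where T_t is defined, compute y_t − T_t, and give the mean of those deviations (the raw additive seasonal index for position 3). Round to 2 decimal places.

Season position 3 occurs at t = 3, 8, 13 (where T_t is defined).
t=3: T_3 = 61.4000; y_3 − T_3 = 56 − 61.4000 = -5.4000
t=8: T_8 = 70.8000; y_8 − T_8 = 66 − 70.8000 = -4.8000
t=13: T_13 = 80.2000; y_13 − T_13 = 75 − 80.2000 = -5.2000
Mean deviation: (-5.4000 + -4.8000 + -5.2000) / 3 = -5.13

-5.13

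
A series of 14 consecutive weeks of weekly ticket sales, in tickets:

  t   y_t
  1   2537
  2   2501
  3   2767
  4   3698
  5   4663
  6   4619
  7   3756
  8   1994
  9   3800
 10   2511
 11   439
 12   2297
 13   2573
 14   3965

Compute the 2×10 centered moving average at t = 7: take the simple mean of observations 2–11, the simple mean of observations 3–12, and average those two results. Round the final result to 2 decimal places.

Sum over 2–11: 2501 + 2767 + 3698 + 4663 + 4619 + 3756 + 1994 + 3800 + 2511 + 439 = 30748
Sum over 3–12: 2767 + 3698 + 4663 + 4619 + 3756 + 1994 + 3800 + 2511 + 439 + 2297 = 30544
CMA at t=7 = (30748 + 30544) / (2·10) = 61292 / 20 = 3064.60

3064.60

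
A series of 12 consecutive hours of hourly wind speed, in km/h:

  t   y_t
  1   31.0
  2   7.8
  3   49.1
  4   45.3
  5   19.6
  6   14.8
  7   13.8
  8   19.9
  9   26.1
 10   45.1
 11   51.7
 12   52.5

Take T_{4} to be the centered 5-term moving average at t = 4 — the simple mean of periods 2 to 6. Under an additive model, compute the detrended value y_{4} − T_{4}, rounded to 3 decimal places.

Trend T_4 = (7.8 + 49.1 + 45.3 + 19.6 + 14.8) / 5 = 136.6/5 = 27.32000
Detrended value: 45.3 − 27.32000 = 17.980

17.980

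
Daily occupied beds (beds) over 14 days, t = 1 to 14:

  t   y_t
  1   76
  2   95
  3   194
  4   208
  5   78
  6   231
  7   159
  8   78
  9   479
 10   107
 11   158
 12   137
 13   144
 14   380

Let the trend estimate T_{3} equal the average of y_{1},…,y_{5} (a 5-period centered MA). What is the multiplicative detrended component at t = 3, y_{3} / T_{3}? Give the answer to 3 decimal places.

Trend T_3 = (76 + 95 + 194 + 208 + 78) / 5 = 651/5 = 130.20000
Ratio to trend: 194 / 130.20000 = 1.490

1.490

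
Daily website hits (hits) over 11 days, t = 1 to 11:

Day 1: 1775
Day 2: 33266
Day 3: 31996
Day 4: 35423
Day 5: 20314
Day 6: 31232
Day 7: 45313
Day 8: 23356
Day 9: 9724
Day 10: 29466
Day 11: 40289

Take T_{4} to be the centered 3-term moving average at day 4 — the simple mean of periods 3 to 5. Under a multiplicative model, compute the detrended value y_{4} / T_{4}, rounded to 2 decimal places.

Trend T_4 = (31996 + 35423 + 20314) / 3 = 87733/3 = 29244.3333
Ratio to trend: 35423 / 29244.3333 = 1.21

1.21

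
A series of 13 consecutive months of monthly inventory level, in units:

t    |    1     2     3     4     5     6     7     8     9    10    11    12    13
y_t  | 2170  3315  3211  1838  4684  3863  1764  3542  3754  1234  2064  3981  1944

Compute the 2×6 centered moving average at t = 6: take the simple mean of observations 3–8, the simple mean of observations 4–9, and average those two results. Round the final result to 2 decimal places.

Sum over 3–8: 3211 + 1838 + 4684 + 3863 + 1764 + 3542 = 18902
Sum over 4–9: 1838 + 4684 + 3863 + 1764 + 3542 + 3754 = 19445
CMA at t=6 = (18902 + 19445) / (2·6) = 38347 / 12 = 3195.58

3195.58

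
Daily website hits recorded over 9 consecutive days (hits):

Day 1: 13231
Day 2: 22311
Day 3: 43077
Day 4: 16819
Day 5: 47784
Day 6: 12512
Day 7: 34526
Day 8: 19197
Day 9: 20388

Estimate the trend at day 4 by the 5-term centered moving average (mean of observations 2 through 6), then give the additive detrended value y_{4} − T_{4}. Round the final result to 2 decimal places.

-11681.60

Trend T_4 = (22311 + 43077 + 16819 + 47784 + 12512) / 5 = 142503/5 = 28500.6000
Detrended value: 16819 − 28500.6000 = -11681.60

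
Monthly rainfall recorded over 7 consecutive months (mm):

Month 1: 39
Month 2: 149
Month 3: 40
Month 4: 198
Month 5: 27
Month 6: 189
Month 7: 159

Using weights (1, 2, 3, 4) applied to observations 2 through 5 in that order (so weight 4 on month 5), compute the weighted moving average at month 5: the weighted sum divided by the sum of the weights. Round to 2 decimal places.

Weighted sum: 1·149 + 2·40 + 3·198 + 4·27 = 149 + 80 + 594 + 108 = 931
Weight total: 1 + 2 + 3 + 4 = 10
WMA = 931 / 10 = 93.10

93.10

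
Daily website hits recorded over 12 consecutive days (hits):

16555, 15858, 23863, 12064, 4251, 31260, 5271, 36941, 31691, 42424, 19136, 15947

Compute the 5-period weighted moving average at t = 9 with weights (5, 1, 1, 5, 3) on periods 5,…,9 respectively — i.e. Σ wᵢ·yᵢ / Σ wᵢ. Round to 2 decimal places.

22504.27

Weighted sum: 5·4251 + 1·31260 + 1·5271 + 5·36941 + 3·31691 = 21255 + 31260 + 5271 + 184705 + 95073 = 337564
Weight total: 5 + 1 + 1 + 5 + 3 = 15
WMA = 337564 / 15 = 22504.27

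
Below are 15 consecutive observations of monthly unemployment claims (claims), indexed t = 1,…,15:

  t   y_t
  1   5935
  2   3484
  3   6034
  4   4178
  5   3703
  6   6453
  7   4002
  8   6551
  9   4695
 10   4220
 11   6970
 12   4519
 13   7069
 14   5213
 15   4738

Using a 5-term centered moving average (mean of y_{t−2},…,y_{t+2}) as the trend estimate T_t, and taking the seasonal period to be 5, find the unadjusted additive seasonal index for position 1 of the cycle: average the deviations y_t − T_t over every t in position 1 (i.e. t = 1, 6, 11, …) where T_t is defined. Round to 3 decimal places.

Season position 1 occurs at t = 6, 11 (where T_t is defined).
t=6: T_6 = 4977.40000; y_6 − T_6 = 6453 − 4977.40000 = 1475.60000
t=11: T_11 = 5494.60000; y_11 − T_11 = 6970 − 5494.60000 = 1475.40000
Mean deviation: (1475.60000 + 1475.40000) / 2 = 1475.500

1475.500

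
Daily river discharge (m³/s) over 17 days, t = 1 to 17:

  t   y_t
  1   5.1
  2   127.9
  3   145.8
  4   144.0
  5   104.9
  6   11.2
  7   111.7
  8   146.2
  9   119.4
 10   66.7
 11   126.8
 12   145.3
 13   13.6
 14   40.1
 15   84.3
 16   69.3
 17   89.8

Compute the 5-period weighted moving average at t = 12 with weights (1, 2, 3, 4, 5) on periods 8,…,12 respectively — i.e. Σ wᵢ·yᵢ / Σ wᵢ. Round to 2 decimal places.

Weighted sum: 1·146.2 + 2·119.4 + 3·66.7 + 4·126.8 + 5·145.3 = 146.2 + 238.8 + 200.1 + 507.2 + 726.5 = 1818.8
Weight total: 1 + 2 + 3 + 4 + 5 = 15
WMA = 1818.8 / 15 = 121.25

121.25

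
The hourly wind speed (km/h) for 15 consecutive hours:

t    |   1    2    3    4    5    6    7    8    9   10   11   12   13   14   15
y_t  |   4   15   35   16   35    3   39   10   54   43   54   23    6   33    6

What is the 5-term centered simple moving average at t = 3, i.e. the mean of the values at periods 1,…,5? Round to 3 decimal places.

21.000

Sum of periods 1–5: 4 + 15 + 35 + 16 + 35 = 105
Divide by 5: 105 / 5 = 21.000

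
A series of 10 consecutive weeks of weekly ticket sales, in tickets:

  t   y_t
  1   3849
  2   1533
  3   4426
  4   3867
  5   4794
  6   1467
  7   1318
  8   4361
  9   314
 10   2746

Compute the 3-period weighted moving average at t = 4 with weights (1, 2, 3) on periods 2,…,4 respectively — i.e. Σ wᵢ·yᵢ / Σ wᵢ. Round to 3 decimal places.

3664.333

Weighted sum: 1·1533 + 2·4426 + 3·3867 = 1533 + 8852 + 11601 = 21986
Weight total: 1 + 2 + 3 = 6
WMA = 21986 / 6 = 3664.333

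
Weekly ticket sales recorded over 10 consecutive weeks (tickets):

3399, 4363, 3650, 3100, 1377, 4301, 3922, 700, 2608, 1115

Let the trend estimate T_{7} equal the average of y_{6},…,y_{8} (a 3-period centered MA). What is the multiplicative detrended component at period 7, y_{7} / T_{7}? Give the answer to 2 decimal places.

1.32

Trend T_7 = (4301 + 3922 + 700) / 3 = 8923/3 = 2974.3333
Ratio to trend: 3922 / 2974.3333 = 1.32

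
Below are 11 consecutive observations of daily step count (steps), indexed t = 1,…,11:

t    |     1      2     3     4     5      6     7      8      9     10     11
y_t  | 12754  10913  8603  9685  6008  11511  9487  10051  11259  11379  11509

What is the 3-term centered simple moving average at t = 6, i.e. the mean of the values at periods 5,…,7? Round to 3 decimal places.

Sum of periods 5–7: 6008 + 11511 + 9487 = 27006
Divide by 3: 27006 / 3 = 9002.000

9002.000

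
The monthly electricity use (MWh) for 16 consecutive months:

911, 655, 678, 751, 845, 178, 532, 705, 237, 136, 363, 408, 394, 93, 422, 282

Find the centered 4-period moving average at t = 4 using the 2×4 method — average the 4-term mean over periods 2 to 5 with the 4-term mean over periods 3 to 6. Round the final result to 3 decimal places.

672.625

Sum over 2–5: 655 + 678 + 751 + 845 = 2929
Sum over 3–6: 678 + 751 + 845 + 178 = 2452
CMA at t=4 = (2929 + 2452) / (2·4) = 5381 / 8 = 672.625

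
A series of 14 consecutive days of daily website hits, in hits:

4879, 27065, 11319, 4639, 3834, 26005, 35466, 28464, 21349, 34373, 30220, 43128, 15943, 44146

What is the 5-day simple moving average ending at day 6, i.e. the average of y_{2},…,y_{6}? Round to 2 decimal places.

Sum of periods 2–6: 27065 + 11319 + 4639 + 3834 + 26005 = 72862
Divide by 5: 72862 / 5 = 14572.40

14572.40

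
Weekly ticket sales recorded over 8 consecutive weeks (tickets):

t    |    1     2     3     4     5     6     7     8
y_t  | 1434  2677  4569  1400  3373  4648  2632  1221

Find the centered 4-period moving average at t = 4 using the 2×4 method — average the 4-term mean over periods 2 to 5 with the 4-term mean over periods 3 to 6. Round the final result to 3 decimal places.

3251.125

Sum over 2–5: 2677 + 4569 + 1400 + 3373 = 12019
Sum over 3–6: 4569 + 1400 + 3373 + 4648 = 13990
CMA at t=4 = (12019 + 13990) / (2·4) = 26009 / 8 = 3251.125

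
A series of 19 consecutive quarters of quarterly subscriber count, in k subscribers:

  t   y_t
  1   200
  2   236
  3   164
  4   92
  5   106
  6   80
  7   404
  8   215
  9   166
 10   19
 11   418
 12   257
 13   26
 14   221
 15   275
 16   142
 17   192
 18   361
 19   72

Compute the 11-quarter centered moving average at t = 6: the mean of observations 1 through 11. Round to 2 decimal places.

Sum of periods 1–11: 200 + 236 + 164 + 92 + 106 + 80 + 404 + 215 + 166 + 19 + 418 = 2100
Divide by 11: 2100 / 11 = 190.91

190.91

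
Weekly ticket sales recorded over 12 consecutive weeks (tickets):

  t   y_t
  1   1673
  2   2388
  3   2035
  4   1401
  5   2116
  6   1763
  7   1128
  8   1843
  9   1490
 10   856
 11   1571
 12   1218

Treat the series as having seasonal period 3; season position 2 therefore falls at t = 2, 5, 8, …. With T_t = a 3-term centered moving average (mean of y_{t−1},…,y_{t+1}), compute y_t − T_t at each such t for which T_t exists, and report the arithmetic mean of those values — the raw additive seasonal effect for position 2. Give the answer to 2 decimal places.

Season position 2 occurs at t = 2, 5, 8, 11 (where T_t is defined).
t=2: T_2 = 2032.0000; y_2 − T_2 = 2388 − 2032.0000 = 356.0000
t=5: T_5 = 1760.0000; y_5 − T_5 = 2116 − 1760.0000 = 356.0000
t=8: T_8 = 1487.0000; y_8 − T_8 = 1843 − 1487.0000 = 356.0000
t=11: T_11 = 1215.0000; y_11 − T_11 = 1571 − 1215.0000 = 356.0000
Mean deviation: (356.0000 + 356.0000 + 356.0000 + 356.0000) / 4 = 356.00

356.00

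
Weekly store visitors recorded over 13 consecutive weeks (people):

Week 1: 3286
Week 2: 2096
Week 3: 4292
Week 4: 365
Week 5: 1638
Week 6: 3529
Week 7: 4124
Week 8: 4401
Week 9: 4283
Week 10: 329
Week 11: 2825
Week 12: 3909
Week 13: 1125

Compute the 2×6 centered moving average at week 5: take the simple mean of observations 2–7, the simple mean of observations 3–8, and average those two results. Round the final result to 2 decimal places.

2866.08

Sum over 2–7: 2096 + 4292 + 365 + 1638 + 3529 + 4124 = 16044
Sum over 3–8: 4292 + 365 + 1638 + 3529 + 4124 + 4401 = 18349
CMA at t=5 = (16044 + 18349) / (2·6) = 34393 / 12 = 2866.08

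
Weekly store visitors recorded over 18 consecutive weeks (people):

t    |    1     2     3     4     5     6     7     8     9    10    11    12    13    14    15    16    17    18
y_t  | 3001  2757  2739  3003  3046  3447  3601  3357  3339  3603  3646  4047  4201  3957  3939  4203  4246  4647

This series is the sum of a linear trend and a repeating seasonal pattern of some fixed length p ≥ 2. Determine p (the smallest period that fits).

6

First differences y_{t+1} − y_t: -244, -18, 264, 43, 401, 154, -244, -18, 264, 43, 401, 154, -244, -18, …
The difference pattern repeats every 6 terms and not for any smaller step, so p = 6.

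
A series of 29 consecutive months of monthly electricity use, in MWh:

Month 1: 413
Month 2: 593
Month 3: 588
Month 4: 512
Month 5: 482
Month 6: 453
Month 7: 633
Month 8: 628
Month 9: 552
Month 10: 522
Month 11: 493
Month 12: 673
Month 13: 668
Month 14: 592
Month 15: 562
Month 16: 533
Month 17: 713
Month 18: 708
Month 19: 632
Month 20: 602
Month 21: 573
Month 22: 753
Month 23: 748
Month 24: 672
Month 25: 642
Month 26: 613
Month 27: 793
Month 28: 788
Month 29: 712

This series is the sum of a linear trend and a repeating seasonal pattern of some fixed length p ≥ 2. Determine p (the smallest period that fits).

5

First differences y_{t+1} − y_t: 180, -5, -76, -30, -29, 180, -5, -76, -30, -29, 180, -5, …
The difference pattern repeats every 5 terms and not for any smaller step, so p = 5.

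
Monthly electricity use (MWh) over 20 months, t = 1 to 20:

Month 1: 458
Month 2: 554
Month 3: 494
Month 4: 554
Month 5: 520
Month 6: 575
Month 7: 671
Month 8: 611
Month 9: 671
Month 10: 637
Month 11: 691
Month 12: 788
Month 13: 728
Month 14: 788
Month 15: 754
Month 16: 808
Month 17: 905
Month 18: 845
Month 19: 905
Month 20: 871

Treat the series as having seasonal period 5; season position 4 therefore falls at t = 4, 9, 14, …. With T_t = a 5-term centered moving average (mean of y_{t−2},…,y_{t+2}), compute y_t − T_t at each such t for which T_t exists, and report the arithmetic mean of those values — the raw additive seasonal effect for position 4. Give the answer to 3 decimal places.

Season position 4 occurs at t = 4, 9, 14 (where T_t is defined).
t=4: T_4 = 539.40000; y_4 − T_4 = 554 − 539.40000 = 14.60000
t=9: T_9 = 656.20000; y_9 − T_9 = 671 − 656.20000 = 14.80000
t=14: T_14 = 773.20000; y_14 − T_14 = 788 − 773.20000 = 14.80000
Mean deviation: (14.60000 + 14.80000 + 14.80000) / 3 = 14.733

14.733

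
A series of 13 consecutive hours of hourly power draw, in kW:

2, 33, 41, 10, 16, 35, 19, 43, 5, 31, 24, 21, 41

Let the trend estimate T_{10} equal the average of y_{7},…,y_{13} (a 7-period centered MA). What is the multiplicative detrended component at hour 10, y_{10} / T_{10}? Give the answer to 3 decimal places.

1.179

Trend T_10 = (19 + 43 + 5 + 31 + 24 + 21 + 41) / 7 = 184/7 = 26.28571
Ratio to trend: 31 / 26.28571 = 1.179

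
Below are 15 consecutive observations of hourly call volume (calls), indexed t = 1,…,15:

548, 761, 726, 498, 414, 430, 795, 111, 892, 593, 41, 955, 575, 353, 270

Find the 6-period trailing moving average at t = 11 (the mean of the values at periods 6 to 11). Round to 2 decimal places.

Sum of periods 6–11: 430 + 795 + 111 + 892 + 593 + 41 = 2862
Divide by 6: 2862 / 6 = 477.00

477.00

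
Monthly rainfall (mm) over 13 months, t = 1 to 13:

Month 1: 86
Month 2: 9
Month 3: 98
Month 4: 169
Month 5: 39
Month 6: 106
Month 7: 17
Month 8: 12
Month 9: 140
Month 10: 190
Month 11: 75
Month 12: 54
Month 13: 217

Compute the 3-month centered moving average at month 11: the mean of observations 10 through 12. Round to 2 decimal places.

106.33

Sum of periods 10–12: 190 + 75 + 54 = 319
Divide by 3: 319 / 3 = 106.33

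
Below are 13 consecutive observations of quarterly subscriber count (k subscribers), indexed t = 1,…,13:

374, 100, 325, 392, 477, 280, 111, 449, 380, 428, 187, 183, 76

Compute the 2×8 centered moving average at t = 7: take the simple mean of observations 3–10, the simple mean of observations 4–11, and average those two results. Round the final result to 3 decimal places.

346.625

Sum over 3–10: 325 + 392 + 477 + 280 + 111 + 449 + 380 + 428 = 2842
Sum over 4–11: 392 + 477 + 280 + 111 + 449 + 380 + 428 + 187 = 2704
CMA at t=7 = (2842 + 2704) / (2·8) = 5546 / 16 = 346.625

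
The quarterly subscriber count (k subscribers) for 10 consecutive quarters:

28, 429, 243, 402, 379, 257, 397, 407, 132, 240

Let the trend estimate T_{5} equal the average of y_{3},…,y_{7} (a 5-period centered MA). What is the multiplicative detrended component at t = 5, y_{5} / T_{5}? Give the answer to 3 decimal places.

1.129

Trend T_5 = (243 + 402 + 379 + 257 + 397) / 5 = 1678/5 = 335.60000
Ratio to trend: 379 / 335.60000 = 1.129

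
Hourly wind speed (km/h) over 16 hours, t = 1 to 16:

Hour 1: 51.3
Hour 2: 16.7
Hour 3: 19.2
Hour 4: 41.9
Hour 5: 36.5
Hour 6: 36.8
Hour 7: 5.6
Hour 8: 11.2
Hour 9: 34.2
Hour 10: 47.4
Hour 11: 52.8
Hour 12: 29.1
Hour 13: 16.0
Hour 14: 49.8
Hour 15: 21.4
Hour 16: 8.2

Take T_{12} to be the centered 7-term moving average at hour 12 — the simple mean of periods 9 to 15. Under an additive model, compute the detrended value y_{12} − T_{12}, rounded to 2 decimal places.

Trend T_12 = (34.2 + 47.4 + 52.8 + 29.1 + 16.0 + 49.8 + 21.4) / 7 = 250.7/7 = 35.8143
Detrended value: 29.1 − 35.8143 = -6.71

-6.71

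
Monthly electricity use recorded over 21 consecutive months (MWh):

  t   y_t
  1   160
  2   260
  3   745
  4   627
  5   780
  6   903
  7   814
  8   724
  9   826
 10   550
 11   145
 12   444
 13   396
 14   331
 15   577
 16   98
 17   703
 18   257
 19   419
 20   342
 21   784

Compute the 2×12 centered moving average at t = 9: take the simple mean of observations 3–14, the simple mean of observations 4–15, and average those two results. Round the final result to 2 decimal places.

600.08

Sum over 3–14: 745 + 627 + 780 + 903 + 814 + 724 + 826 + 550 + 145 + 444 + 396 + 331 = 7285
Sum over 4–15: 627 + 780 + 903 + 814 + 724 + 826 + 550 + 145 + 444 + 396 + 331 + 577 = 7117
CMA at t=9 = (7285 + 7117) / (2·12) = 14402 / 24 = 600.08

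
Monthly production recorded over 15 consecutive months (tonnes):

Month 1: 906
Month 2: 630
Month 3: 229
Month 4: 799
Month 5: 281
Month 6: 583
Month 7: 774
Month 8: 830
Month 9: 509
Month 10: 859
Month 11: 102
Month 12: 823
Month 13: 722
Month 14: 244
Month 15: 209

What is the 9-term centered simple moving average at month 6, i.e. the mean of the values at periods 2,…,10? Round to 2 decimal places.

Sum of periods 2–10: 630 + 229 + 799 + 281 + 583 + 774 + 830 + 509 + 859 = 5494
Divide by 9: 5494 / 9 = 610.44

610.44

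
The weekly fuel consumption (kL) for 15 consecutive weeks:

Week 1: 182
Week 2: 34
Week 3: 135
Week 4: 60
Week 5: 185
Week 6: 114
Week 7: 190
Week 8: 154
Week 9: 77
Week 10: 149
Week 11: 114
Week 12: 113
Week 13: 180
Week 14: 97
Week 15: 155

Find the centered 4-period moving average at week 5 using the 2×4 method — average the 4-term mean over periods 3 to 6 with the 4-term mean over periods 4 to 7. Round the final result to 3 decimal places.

130.375

Sum over 3–6: 135 + 60 + 185 + 114 = 494
Sum over 4–7: 60 + 185 + 114 + 190 = 549
CMA at t=5 = (494 + 549) / (2·4) = 1043 / 8 = 130.375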